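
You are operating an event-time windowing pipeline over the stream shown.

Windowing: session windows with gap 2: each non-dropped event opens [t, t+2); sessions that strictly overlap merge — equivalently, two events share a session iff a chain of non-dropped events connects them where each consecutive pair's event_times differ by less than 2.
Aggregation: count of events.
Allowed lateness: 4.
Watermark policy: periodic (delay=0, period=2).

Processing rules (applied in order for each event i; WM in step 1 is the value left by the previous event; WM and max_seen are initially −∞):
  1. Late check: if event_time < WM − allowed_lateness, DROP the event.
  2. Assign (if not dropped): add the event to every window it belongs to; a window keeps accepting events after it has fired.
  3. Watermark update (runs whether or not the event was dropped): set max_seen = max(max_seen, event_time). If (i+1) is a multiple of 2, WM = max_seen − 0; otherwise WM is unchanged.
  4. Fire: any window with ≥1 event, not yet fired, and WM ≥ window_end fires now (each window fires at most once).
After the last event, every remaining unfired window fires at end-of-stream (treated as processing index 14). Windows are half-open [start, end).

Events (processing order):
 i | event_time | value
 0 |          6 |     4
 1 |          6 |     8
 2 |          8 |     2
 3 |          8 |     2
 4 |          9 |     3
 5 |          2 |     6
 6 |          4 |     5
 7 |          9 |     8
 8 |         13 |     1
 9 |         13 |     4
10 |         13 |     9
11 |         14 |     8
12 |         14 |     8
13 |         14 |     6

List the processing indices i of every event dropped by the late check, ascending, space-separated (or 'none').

5 6

i=0 t=6 v=4: → [6,8); WM=−∞
i=1 t=6 v=8: → [6,8); WM=6
i=2 t=8 v=2: → [8,10); WM=6
i=3 t=8 v=2: → [8,10); WM=8
i=4 t=9 v=3: → [8,11); WM=8
i=5 t=2 v=6: DROP (t<8-4); WM=9
i=6 t=4 v=5: DROP (t<9-4); WM=9
i=7 t=9 v=8: → [8,11); WM=9
i=8 t=13 v=1: → [13,15); WM=9
i=9 t=13 v=4: → [13,15); WM=13
i=10 t=13 v=9: → [13,15); WM=13
i=11 t=14 v=8: → [13,16); WM=14
i=12 t=14 v=8: → [13,16); WM=14
i=13 t=14 v=6: → [13,16); WM=14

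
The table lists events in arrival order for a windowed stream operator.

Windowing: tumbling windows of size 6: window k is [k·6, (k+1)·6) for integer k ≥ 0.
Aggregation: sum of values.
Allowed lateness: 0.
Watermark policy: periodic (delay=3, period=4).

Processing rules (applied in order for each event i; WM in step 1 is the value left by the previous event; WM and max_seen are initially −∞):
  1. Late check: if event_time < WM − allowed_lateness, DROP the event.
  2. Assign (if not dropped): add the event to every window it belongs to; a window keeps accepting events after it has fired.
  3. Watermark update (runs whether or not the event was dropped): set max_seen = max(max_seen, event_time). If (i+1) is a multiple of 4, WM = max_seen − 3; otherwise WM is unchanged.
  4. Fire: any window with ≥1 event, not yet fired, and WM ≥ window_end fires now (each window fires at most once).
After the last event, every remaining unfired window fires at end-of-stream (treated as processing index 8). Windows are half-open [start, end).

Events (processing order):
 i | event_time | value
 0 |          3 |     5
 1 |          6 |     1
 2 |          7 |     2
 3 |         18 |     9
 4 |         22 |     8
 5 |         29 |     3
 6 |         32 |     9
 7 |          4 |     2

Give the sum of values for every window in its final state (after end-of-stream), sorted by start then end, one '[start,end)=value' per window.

i=0 t=3 v=5: → [0,6); WM=−∞
i=1 t=6 v=1: → [6,12); WM=−∞
i=2 t=7 v=2: → [6,12); WM=−∞
i=3 t=18 v=9: → [18,24); WM=15; [0,6) fires=5 [6,12) fires=3
i=4 t=22 v=8: → [18,24); WM=15
i=5 t=29 v=3: → [24,30); WM=15
i=6 t=32 v=9: → [30,36); WM=15
i=7 t=4 v=2: DROP (t<15-0); WM=29; [18,24) fires=17

[0,6)=5 [6,12)=3 [18,24)=17 [24,30)=3 [30,36)=9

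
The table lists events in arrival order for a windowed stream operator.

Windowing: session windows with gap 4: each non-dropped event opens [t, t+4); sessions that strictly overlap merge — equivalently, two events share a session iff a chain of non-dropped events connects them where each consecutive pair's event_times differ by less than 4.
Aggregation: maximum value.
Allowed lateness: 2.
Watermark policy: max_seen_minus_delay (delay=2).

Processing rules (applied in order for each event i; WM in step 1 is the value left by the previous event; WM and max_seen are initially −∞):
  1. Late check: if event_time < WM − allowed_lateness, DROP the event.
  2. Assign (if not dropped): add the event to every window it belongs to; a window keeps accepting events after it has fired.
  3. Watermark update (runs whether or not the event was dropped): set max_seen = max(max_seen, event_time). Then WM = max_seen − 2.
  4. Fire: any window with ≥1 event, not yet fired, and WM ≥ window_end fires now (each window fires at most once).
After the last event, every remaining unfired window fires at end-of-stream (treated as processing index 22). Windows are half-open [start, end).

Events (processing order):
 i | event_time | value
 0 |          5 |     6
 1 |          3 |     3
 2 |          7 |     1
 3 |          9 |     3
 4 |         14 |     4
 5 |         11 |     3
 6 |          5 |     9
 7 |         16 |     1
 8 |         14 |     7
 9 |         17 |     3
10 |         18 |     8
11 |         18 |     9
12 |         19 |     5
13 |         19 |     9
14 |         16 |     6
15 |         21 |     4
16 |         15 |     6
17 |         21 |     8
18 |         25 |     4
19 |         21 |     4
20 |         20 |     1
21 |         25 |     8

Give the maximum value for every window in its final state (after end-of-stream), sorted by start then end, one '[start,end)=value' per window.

[3,25)=9 [25,29)=8

i=0 t=5 v=6: → [5,9); WM=3
i=1 t=3 v=3: → [3,9); WM=3
i=2 t=7 v=1: → [3,11); WM=5
i=3 t=9 v=3: → [3,13); WM=7
i=4 t=14 v=4: → [14,18); WM=12
i=5 t=11 v=3: → [3,18); WM=12
i=6 t=5 v=9: DROP (t<12-2); WM=12
i=7 t=16 v=1: → [3,20); WM=14
i=8 t=14 v=7: → [3,20); WM=14
i=9 t=17 v=3: → [3,21); WM=15
i=10 t=18 v=8: → [3,22); WM=16
i=11 t=18 v=9: → [3,22); WM=16
i=12 t=19 v=5: → [3,23); WM=17
i=13 t=19 v=9: → [3,23); WM=17
i=14 t=16 v=6: → [3,23); WM=17
i=15 t=21 v=4: → [3,25); WM=19
i=16 t=15 v=6: DROP (t<19-2); WM=19
i=17 t=21 v=8: → [3,25); WM=19
i=18 t=25 v=4: → [25,29); WM=23
i=19 t=21 v=4: → [3,25); WM=23
i=20 t=20 v=1: DROP (t<23-2); WM=23
i=21 t=25 v=8: → [25,29); WM=23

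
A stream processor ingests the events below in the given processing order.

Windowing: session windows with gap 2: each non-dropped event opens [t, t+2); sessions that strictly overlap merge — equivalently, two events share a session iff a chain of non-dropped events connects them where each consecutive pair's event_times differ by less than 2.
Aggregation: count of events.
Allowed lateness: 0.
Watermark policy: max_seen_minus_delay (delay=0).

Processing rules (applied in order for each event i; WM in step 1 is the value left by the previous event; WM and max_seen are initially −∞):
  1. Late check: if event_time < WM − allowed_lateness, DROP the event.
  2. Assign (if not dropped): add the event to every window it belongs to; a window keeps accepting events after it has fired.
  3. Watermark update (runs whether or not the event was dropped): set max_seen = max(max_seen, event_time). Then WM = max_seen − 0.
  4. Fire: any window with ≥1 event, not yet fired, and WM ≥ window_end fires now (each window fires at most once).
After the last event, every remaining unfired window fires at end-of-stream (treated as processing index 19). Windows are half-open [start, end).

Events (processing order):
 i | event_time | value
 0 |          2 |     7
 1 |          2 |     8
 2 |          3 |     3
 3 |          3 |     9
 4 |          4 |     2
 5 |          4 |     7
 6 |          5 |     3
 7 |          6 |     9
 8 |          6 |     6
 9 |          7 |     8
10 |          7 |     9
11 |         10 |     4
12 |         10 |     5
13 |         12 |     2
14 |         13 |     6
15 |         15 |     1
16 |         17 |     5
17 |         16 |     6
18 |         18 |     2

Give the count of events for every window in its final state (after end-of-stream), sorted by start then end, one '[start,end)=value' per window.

[2,9)=11 [10,12)=2 [12,15)=2 [15,17)=1 [17,20)=2

i=0 t=2 v=7: → [2,4); WM=2
i=1 t=2 v=8: → [2,4); WM=2
i=2 t=3 v=3: → [2,5); WM=3
i=3 t=3 v=9: → [2,5); WM=3
i=4 t=4 v=2: → [2,6); WM=4
i=5 t=4 v=7: → [2,6); WM=4
i=6 t=5 v=3: → [2,7); WM=5
i=7 t=6 v=9: → [2,8); WM=6
i=8 t=6 v=6: → [2,8); WM=6
i=9 t=7 v=8: → [2,9); WM=7
i=10 t=7 v=9: → [2,9); WM=7
i=11 t=10 v=4: → [10,12); WM=10
i=12 t=10 v=5: → [10,12); WM=10
i=13 t=12 v=2: → [12,14); WM=12
i=14 t=13 v=6: → [12,15); WM=13
i=15 t=15 v=1: → [15,17); WM=15
i=16 t=17 v=5: → [17,19); WM=17
i=17 t=16 v=6: DROP (t<17-0); WM=17
i=18 t=18 v=2: → [17,20); WM=18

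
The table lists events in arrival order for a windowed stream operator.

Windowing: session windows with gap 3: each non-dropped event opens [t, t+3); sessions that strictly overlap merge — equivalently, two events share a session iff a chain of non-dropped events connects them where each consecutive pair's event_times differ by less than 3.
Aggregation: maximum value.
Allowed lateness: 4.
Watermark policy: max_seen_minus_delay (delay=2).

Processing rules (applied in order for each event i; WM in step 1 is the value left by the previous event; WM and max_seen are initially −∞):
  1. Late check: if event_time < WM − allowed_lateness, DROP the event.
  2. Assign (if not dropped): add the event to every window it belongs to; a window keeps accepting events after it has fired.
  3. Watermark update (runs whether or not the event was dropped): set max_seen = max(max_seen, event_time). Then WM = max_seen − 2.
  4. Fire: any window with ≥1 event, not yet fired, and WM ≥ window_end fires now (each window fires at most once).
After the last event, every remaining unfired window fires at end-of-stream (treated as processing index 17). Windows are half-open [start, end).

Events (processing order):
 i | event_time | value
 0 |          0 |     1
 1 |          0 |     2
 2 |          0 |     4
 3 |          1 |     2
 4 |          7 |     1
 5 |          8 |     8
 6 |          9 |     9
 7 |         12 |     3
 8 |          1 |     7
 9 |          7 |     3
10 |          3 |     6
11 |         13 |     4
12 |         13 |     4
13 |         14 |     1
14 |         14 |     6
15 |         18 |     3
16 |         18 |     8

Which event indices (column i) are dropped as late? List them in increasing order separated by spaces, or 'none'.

i=0 t=0 v=1: → [0,3); WM=-2
i=1 t=0 v=2: → [0,3); WM=-2
i=2 t=0 v=4: → [0,3); WM=-2
i=3 t=1 v=2: → [0,4); WM=-1
i=4 t=7 v=1: → [7,10); WM=5
i=5 t=8 v=8: → [7,11); WM=6
i=6 t=9 v=9: → [7,12); WM=7
i=7 t=12 v=3: → [12,15); WM=10
i=8 t=1 v=7: DROP (t<10-4); WM=10
i=9 t=7 v=3: → [7,12); WM=10
i=10 t=3 v=6: DROP (t<10-4); WM=10
i=11 t=13 v=4: → [12,16); WM=11
i=12 t=13 v=4: → [12,16); WM=11
i=13 t=14 v=1: → [12,17); WM=12
i=14 t=14 v=6: → [12,17); WM=12
i=15 t=18 v=3: → [18,21); WM=16
i=16 t=18 v=8: → [18,21); WM=16

8 10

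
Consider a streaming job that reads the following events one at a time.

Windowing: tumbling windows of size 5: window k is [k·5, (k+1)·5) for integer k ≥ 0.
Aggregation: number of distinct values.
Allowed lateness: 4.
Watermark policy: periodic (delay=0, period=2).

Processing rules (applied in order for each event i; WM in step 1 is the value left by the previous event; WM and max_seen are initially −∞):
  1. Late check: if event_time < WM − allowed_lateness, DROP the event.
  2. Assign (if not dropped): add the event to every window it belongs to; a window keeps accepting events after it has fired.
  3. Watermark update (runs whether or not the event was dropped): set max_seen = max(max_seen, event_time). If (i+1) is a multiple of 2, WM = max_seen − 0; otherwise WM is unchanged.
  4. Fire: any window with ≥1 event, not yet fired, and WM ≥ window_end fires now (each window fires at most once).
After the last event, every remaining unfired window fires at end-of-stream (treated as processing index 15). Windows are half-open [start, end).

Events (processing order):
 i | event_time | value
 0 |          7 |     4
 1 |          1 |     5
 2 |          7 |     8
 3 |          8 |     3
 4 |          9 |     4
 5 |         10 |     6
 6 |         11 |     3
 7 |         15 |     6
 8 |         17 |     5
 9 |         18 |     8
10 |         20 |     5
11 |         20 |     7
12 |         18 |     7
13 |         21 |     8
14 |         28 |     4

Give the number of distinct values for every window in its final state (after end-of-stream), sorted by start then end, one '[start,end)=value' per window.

[0,5)=1 [5,10)=3 [10,15)=2 [15,20)=4 [20,25)=3 [25,30)=1

i=0 t=7 v=4: → [5,10); WM=−∞
i=1 t=1 v=5: → [0,5); WM=7; [0,5) fires=1
i=2 t=7 v=8: → [5,10); WM=7
i=3 t=8 v=3: → [5,10); WM=8
i=4 t=9 v=4: → [5,10); WM=8
i=5 t=10 v=6: → [10,15); WM=10; [5,10) fires=3
i=6 t=11 v=3: → [10,15); WM=10
i=7 t=15 v=6: → [15,20); WM=15; [10,15) fires=2
i=8 t=17 v=5: → [15,20); WM=15
i=9 t=18 v=8: → [15,20); WM=18
i=10 t=20 v=5: → [20,25); WM=18
i=11 t=20 v=7: → [20,25); WM=20; [15,20) fires=3
i=12 t=18 v=7: → [15,20); WM=20
i=13 t=21 v=8: → [20,25); WM=21
i=14 t=28 v=4: → [25,30); WM=21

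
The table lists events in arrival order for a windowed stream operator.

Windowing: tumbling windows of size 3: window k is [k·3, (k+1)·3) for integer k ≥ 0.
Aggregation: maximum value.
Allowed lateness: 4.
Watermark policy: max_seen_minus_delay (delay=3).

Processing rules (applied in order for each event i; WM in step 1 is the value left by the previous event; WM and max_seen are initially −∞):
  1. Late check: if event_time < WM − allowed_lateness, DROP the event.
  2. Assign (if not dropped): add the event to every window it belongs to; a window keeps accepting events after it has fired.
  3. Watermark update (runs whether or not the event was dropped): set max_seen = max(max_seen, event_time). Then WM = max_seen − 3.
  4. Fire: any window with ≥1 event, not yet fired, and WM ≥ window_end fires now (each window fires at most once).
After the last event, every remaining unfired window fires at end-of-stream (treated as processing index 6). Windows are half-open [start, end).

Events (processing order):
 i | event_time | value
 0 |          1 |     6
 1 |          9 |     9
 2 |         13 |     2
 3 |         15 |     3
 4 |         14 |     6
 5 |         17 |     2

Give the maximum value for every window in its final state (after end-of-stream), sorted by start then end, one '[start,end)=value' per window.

i=0 t=1 v=6: → [0,3); WM=-2
i=1 t=9 v=9: → [9,12); WM=6; [0,3) fires=6
i=2 t=13 v=2: → [12,15); WM=10
i=3 t=15 v=3: → [15,18); WM=12; [9,12) fires=9
i=4 t=14 v=6: → [12,15); WM=12
i=5 t=17 v=2: → [15,18); WM=14

[0,3)=6 [9,12)=9 [12,15)=6 [15,18)=3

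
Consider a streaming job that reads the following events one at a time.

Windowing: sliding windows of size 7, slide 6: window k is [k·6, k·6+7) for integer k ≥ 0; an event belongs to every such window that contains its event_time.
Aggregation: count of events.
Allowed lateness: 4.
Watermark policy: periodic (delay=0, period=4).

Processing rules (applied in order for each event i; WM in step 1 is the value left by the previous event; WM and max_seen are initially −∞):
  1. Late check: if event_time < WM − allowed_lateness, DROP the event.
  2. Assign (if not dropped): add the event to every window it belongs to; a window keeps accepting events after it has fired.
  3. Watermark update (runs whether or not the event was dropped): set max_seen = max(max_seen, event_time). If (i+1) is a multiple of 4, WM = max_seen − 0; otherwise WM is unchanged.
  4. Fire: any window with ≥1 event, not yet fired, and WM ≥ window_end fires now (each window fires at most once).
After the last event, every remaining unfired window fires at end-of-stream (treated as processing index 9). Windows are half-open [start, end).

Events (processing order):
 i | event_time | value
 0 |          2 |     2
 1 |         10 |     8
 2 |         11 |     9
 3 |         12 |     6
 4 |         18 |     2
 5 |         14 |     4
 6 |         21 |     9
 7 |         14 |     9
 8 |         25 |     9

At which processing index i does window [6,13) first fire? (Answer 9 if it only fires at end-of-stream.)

7

i=0 t=2 v=2: → [0,7); WM=−∞
i=1 t=10 v=8: → [6,13); WM=−∞
i=2 t=11 v=9: → [6,13); WM=−∞
i=3 t=12 v=6: → [12,19),[6,13); WM=12; [0,7) fires=1
i=4 t=18 v=2: → [18,25),[12,19); WM=12
i=5 t=14 v=4: → [12,19); WM=12
i=6 t=21 v=9: → [18,25); WM=12
i=7 t=14 v=9: → [12,19); WM=21; [6,13) fires=3 [12,19) fires=4
i=8 t=25 v=9: → [24,31); WM=21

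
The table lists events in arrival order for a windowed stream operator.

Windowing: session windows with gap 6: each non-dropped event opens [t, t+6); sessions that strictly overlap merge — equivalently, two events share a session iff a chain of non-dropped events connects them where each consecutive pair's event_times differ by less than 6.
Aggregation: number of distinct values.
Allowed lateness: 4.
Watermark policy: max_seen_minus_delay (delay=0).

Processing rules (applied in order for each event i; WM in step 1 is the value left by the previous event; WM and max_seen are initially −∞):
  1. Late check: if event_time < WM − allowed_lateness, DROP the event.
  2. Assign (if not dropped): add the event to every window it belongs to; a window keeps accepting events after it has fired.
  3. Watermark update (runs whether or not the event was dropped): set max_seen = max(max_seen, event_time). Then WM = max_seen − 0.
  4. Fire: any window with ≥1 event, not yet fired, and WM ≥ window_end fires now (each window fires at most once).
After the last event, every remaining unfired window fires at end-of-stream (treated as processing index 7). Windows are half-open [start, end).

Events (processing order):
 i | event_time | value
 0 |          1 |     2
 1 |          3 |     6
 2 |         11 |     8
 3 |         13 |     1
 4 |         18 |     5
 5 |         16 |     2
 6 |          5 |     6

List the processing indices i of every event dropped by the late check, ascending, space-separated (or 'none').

i=0 t=1 v=2: → [1,7); WM=1
i=1 t=3 v=6: → [1,9); WM=3
i=2 t=11 v=8: → [11,17); WM=11
i=3 t=13 v=1: → [11,19); WM=13
i=4 t=18 v=5: → [11,24); WM=18
i=5 t=16 v=2: → [11,24); WM=18
i=6 t=5 v=6: DROP (t<18-4); WM=18

6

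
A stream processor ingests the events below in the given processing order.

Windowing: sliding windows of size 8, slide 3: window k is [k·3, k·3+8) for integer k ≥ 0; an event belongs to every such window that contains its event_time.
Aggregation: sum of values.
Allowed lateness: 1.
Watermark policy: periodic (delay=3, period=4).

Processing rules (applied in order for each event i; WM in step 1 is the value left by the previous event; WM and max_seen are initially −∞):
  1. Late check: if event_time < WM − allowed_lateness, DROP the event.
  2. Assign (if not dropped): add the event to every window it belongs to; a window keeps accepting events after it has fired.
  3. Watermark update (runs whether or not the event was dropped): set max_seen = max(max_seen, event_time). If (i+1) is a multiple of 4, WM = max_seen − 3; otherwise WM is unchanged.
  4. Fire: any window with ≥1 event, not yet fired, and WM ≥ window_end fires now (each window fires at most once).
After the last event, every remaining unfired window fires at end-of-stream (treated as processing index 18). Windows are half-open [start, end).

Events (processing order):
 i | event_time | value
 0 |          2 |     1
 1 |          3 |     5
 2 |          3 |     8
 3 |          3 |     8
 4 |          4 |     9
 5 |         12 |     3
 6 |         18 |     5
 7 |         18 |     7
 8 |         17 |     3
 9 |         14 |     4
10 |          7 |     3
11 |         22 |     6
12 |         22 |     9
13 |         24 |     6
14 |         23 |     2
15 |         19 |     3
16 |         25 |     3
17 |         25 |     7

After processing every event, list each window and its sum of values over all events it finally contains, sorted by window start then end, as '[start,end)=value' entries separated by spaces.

i=0 t=2 v=1: → [0,8); WM=−∞
i=1 t=3 v=5: → [3,11),[0,8); WM=−∞
i=2 t=3 v=8: → [3,11),[0,8); WM=−∞
i=3 t=3 v=8: → [3,11),[0,8); WM=0
i=4 t=4 v=9: → [3,11),[0,8); WM=0
i=5 t=12 v=3: → [12,20),[9,17),[6,14); WM=0
i=6 t=18 v=5: → [18,26),[15,23),[12,20); WM=0
i=7 t=18 v=7: → [18,26),[15,23),[12,20); WM=15; [0,8) fires=31 [3,11) fires=30 [6,14) fires=3
i=8 t=17 v=3: → [15,23),[12,20); WM=15
i=9 t=14 v=4: → [12,20),[9,17); WM=15
i=10 t=7 v=3: DROP (t<15-1); WM=15
i=11 t=22 v=6: → [21,29),[18,26),[15,23); WM=19; [9,17) fires=7
i=12 t=22 v=9: → [21,29),[18,26),[15,23); WM=19
i=13 t=24 v=6: → [24,32),[21,29),[18,26); WM=19
i=14 t=23 v=2: → [21,29),[18,26); WM=19
i=15 t=19 v=3: → [18,26),[15,23),[12,20); WM=21; [12,20) fires=25
i=16 t=25 v=3: → [24,32),[21,29),[18,26); WM=21
i=17 t=25 v=7: → [24,32),[21,29),[18,26); WM=21

[0,8)=31 [3,11)=30 [6,14)=3 [9,17)=7 [12,20)=25 [15,23)=33 [18,26)=48 [21,29)=33 [24,32)=16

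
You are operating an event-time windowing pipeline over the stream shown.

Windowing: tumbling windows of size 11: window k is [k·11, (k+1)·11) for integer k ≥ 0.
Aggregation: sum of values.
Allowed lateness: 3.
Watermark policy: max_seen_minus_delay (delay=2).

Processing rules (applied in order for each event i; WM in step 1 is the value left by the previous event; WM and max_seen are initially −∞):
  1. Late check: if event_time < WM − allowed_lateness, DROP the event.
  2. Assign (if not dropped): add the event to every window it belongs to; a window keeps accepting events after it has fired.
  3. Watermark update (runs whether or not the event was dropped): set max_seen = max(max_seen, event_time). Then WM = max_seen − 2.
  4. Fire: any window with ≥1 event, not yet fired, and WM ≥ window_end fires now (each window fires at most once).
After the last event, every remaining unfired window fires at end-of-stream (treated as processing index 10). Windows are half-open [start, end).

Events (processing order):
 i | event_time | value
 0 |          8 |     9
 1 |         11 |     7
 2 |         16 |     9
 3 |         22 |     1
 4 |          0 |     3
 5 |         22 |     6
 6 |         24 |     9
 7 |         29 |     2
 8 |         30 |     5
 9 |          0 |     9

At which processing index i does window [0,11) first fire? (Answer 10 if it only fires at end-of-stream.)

i=0 t=8 v=9: → [0,11); WM=6
i=1 t=11 v=7: → [11,22); WM=9
i=2 t=16 v=9: → [11,22); WM=14; [0,11) fires=9
i=3 t=22 v=1: → [22,33); WM=20
i=4 t=0 v=3: DROP (t<20-3); WM=20
i=5 t=22 v=6: → [22,33); WM=20
i=6 t=24 v=9: → [22,33); WM=22; [11,22) fires=16
i=7 t=29 v=2: → [22,33); WM=27
i=8 t=30 v=5: → [22,33); WM=28
i=9 t=0 v=9: DROP (t<28-3); WM=28

2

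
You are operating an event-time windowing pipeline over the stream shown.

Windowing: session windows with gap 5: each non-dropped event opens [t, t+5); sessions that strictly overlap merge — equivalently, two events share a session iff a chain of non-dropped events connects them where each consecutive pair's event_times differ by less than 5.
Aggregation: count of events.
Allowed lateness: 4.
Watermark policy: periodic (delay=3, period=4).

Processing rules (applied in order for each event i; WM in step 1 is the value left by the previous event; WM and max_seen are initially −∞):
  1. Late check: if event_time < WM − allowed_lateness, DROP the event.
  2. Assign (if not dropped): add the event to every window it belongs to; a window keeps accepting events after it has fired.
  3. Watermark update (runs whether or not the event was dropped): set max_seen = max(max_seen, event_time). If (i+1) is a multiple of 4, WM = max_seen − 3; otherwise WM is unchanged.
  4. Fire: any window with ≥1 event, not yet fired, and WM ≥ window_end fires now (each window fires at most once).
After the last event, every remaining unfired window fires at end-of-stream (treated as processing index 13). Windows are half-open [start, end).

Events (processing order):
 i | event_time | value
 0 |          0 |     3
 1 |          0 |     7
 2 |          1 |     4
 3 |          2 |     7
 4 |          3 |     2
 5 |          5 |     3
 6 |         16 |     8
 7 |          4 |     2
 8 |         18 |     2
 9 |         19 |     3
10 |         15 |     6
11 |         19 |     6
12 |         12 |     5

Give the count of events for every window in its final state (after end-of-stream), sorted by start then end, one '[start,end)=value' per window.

i=0 t=0 v=3: → [0,5); WM=−∞
i=1 t=0 v=7: → [0,5); WM=−∞
i=2 t=1 v=4: → [0,6); WM=−∞
i=3 t=2 v=7: → [0,7); WM=-1
i=4 t=3 v=2: → [0,8); WM=-1
i=5 t=5 v=3: → [0,10); WM=-1
i=6 t=16 v=8: → [16,21); WM=-1
i=7 t=4 v=2: → [0,10); WM=13
i=8 t=18 v=2: → [16,23); WM=13
i=9 t=19 v=3: → [16,24); WM=13
i=10 t=15 v=6: → [15,24); WM=13
i=11 t=19 v=6: → [15,24); WM=16
i=12 t=12 v=5: → [12,24); WM=16

[0,10)=7 [12,24)=6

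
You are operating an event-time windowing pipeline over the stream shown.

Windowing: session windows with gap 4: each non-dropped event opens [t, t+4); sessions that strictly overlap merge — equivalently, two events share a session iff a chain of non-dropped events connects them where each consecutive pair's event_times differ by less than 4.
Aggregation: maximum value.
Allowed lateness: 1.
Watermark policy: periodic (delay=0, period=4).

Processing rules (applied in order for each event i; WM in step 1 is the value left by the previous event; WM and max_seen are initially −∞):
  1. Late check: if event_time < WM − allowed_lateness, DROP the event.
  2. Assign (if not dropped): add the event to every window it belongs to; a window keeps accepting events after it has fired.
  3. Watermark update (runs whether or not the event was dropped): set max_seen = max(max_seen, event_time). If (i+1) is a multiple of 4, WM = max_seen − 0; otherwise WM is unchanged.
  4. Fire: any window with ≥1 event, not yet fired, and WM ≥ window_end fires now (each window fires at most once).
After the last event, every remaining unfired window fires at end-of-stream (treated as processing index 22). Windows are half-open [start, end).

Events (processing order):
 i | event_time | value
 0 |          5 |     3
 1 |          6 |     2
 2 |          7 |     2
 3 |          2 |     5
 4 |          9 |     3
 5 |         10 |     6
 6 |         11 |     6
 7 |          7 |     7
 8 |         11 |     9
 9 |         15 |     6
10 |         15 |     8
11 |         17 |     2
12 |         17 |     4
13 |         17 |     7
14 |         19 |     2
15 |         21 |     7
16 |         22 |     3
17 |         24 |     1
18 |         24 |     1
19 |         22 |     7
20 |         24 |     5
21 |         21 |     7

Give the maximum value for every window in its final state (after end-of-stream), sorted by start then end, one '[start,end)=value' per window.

[2,15)=9 [15,28)=8

i=0 t=5 v=3: → [5,9); WM=−∞
i=1 t=6 v=2: → [5,10); WM=−∞
i=2 t=7 v=2: → [5,11); WM=−∞
i=3 t=2 v=5: → [2,11); WM=7
i=4 t=9 v=3: → [2,13); WM=7
i=5 t=10 v=6: → [2,14); WM=7
i=6 t=11 v=6: → [2,15); WM=7
i=7 t=7 v=7: → [2,15); WM=11
i=8 t=11 v=9: → [2,15); WM=11
i=9 t=15 v=6: → [15,19); WM=11
i=10 t=15 v=8: → [15,19); WM=11
i=11 t=17 v=2: → [15,21); WM=17
i=12 t=17 v=4: → [15,21); WM=17
i=13 t=17 v=7: → [15,21); WM=17
i=14 t=19 v=2: → [15,23); WM=17
i=15 t=21 v=7: → [15,25); WM=21
i=16 t=22 v=3: → [15,26); WM=21
i=17 t=24 v=1: → [15,28); WM=21
i=18 t=24 v=1: → [15,28); WM=21
i=19 t=22 v=7: → [15,28); WM=24
i=20 t=24 v=5: → [15,28); WM=24
i=21 t=21 v=7: DROP (t<24-1); WM=24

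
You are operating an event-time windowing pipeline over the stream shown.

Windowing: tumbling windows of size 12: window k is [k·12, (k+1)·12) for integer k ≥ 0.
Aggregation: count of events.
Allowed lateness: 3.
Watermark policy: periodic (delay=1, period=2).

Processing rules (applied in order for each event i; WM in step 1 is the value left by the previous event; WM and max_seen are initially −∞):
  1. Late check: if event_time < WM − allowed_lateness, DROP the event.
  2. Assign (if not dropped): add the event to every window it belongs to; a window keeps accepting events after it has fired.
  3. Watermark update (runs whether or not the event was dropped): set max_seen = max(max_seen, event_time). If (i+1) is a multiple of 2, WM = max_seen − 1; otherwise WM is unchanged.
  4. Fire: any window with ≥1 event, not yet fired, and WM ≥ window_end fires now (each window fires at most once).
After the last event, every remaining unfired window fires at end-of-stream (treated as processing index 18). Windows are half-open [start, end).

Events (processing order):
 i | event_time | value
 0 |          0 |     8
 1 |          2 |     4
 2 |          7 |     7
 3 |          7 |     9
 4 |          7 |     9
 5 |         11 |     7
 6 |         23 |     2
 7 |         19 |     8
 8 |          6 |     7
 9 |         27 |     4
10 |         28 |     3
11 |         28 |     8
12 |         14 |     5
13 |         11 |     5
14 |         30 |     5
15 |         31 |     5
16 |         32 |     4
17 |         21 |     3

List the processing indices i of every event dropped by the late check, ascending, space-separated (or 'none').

8 12 13 17

i=0 t=0 v=8: → [0,12); WM=−∞
i=1 t=2 v=4: → [0,12); WM=1
i=2 t=7 v=7: → [0,12); WM=1
i=3 t=7 v=9: → [0,12); WM=6
i=4 t=7 v=9: → [0,12); WM=6
i=5 t=11 v=7: → [0,12); WM=10
i=6 t=23 v=2: → [12,24); WM=10
i=7 t=19 v=8: → [12,24); WM=22; [0,12) fires=6
i=8 t=6 v=7: DROP (t<22-3); WM=22
i=9 t=27 v=4: → [24,36); WM=26; [12,24) fires=2
i=10 t=28 v=3: → [24,36); WM=26
i=11 t=28 v=8: → [24,36); WM=27
i=12 t=14 v=5: DROP (t<27-3); WM=27
i=13 t=11 v=5: DROP (t<27-3); WM=27
i=14 t=30 v=5: → [24,36); WM=27
i=15 t=31 v=5: → [24,36); WM=30
i=16 t=32 v=4: → [24,36); WM=30
i=17 t=21 v=3: DROP (t<30-3); WM=31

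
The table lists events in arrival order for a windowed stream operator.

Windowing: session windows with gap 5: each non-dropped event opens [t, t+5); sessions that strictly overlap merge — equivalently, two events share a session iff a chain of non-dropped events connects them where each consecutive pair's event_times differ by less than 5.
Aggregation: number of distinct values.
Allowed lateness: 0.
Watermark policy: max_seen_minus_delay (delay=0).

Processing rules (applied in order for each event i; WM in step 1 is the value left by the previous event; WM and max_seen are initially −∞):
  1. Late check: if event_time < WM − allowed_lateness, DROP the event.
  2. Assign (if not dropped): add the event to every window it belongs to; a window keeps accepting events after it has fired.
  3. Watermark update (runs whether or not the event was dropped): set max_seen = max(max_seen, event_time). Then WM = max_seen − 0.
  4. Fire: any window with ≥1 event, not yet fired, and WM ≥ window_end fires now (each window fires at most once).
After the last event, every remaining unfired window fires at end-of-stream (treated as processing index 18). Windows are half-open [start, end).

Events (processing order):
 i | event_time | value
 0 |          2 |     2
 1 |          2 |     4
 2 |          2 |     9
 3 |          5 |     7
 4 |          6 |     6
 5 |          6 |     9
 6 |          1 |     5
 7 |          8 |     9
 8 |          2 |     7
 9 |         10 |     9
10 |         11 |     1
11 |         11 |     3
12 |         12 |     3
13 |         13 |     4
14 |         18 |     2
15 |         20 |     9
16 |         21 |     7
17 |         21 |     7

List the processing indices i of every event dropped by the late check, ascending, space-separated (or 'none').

6 8

i=0 t=2 v=2: → [2,7); WM=2
i=1 t=2 v=4: → [2,7); WM=2
i=2 t=2 v=9: → [2,7); WM=2
i=3 t=5 v=7: → [2,10); WM=5
i=4 t=6 v=6: → [2,11); WM=6
i=5 t=6 v=9: → [2,11); WM=6
i=6 t=1 v=5: DROP (t<6-0); WM=6
i=7 t=8 v=9: → [2,13); WM=8
i=8 t=2 v=7: DROP (t<8-0); WM=8
i=9 t=10 v=9: → [2,15); WM=10
i=10 t=11 v=1: → [2,16); WM=11
i=11 t=11 v=3: → [2,16); WM=11
i=12 t=12 v=3: → [2,17); WM=12
i=13 t=13 v=4: → [2,18); WM=13
i=14 t=18 v=2: → [18,23); WM=18
i=15 t=20 v=9: → [18,25); WM=20
i=16 t=21 v=7: → [18,26); WM=21
i=17 t=21 v=7: → [18,26); WM=21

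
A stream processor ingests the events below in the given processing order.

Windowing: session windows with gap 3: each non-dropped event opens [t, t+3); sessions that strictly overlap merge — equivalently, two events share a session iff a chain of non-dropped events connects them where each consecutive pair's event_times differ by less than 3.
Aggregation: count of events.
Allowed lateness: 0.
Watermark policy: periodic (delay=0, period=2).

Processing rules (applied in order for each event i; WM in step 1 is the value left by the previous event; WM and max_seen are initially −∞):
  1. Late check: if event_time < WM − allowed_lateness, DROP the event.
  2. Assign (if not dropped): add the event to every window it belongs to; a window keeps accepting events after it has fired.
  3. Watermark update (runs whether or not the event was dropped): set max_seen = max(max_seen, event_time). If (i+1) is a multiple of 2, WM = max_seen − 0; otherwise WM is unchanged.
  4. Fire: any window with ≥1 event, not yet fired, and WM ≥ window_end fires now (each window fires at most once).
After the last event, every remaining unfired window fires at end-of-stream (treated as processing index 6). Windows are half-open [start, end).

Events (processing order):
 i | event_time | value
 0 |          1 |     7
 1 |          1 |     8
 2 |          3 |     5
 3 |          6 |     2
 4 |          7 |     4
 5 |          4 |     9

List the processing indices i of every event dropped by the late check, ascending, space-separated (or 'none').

i=0 t=1 v=7: → [1,4); WM=−∞
i=1 t=1 v=8: → [1,4); WM=1
i=2 t=3 v=5: → [1,6); WM=1
i=3 t=6 v=2: → [6,9); WM=6
i=4 t=7 v=4: → [6,10); WM=6
i=5 t=4 v=9: DROP (t<6-0); WM=7

5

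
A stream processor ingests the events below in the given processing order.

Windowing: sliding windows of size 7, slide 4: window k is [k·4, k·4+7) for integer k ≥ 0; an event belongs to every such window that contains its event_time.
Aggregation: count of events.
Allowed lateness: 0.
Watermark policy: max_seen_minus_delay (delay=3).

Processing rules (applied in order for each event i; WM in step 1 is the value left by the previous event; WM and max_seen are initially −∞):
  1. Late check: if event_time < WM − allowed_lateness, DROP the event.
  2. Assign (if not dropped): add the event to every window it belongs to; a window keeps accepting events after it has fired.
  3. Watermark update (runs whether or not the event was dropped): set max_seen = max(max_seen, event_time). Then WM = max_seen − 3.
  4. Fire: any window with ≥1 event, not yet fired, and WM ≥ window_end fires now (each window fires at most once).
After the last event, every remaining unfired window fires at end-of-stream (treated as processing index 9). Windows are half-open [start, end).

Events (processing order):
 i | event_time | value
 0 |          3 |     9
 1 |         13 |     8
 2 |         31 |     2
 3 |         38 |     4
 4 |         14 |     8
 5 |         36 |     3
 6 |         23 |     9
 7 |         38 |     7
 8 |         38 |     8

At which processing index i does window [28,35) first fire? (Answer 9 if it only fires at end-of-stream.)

3

i=0 t=3 v=9: → [0,7); WM=0
i=1 t=13 v=8: → [12,19),[8,15); WM=10; [0,7) fires=1
i=2 t=31 v=2: → [28,35); WM=28; [8,15) fires=1 [12,19) fires=1
i=3 t=38 v=4: → [36,43),[32,39); WM=35; [28,35) fires=1
i=4 t=14 v=8: DROP (t<35-0); WM=35
i=5 t=36 v=3: → [36,43),[32,39); WM=35
i=6 t=23 v=9: DROP (t<35-0); WM=35
i=7 t=38 v=7: → [36,43),[32,39); WM=35
i=8 t=38 v=8: → [36,43),[32,39); WM=35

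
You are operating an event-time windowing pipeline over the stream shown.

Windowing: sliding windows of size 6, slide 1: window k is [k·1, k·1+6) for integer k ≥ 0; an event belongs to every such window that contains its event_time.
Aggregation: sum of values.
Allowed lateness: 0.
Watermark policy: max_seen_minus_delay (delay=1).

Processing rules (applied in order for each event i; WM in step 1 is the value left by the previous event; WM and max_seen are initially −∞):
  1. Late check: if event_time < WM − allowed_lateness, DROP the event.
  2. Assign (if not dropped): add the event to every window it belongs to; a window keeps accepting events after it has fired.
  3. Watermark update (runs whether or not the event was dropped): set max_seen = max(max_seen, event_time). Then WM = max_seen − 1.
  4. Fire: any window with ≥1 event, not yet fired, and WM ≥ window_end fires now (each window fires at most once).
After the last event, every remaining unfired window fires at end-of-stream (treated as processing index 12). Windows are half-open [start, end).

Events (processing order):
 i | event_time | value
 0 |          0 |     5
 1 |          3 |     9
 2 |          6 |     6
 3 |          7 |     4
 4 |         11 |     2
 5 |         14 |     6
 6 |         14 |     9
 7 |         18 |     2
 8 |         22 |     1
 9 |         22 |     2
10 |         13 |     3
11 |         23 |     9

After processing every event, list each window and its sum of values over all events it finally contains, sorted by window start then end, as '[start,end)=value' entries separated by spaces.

i=0 t=0 v=5: → [0,6); WM=-1
i=1 t=3 v=9: → [3,9),[2,8),[1,7),[0,6); WM=2
i=2 t=6 v=6: → [6,12),[5,11),[4,10),[3,9),[2,8),[1,7); WM=5
i=3 t=7 v=4: → [7,13),[6,12),[5,11),[4,10),[3,9),[2,8); WM=6; [0,6) fires=14
i=4 t=11 v=2: → [11,17),[10,16),[9,15),[8,14),[7,13),[6,12); WM=10; [1,7) fires=15 [2,8) fires=19 [3,9) fires=19 [4,10) fires=10
i=5 t=14 v=6: → [14,20),[13,19),[12,18),[11,17),[10,16),[9,15); WM=13; [5,11) fires=10 [6,12) fires=12 [7,13) fires=6
i=6 t=14 v=9: → [14,20),[13,19),[12,18),[11,17),[10,16),[9,15); WM=13
i=7 t=18 v=2: → [18,24),[17,23),[16,22),[15,21),[14,20),[13,19); WM=17; [8,14) fires=2 [9,15) fires=17 [10,16) fires=17 [11,17) fires=17
i=8 t=22 v=1: → [22,28),[21,27),[20,26),[19,25),[18,24),[17,23); WM=21; [12,18) fires=15 [13,19) fires=17 [14,20) fires=17 [15,21) fires=2
i=9 t=22 v=2: → [22,28),[21,27),[20,26),[19,25),[18,24),[17,23); WM=21
i=10 t=13 v=3: DROP (t<21-0); WM=21
i=11 t=23 v=9: → [23,29),[22,28),[21,27),[20,26),[19,25),[18,24); WM=22; [16,22) fires=2

[0,6)=14 [1,7)=15 [2,8)=19 [3,9)=19 [4,10)=10 [5,11)=10 [6,12)=12 [7,13)=6 [8,14)=2 [9,15)=17 [10,16)=17 [11,17)=17 [12,18)=15 [13,19)=17 [14,20)=17 [15,21)=2 [16,22)=2 [17,23)=5 [18,24)=14 [19,25)=12 [20,26)=12 [21,27)=12 [22,28)=12 [23,29)=9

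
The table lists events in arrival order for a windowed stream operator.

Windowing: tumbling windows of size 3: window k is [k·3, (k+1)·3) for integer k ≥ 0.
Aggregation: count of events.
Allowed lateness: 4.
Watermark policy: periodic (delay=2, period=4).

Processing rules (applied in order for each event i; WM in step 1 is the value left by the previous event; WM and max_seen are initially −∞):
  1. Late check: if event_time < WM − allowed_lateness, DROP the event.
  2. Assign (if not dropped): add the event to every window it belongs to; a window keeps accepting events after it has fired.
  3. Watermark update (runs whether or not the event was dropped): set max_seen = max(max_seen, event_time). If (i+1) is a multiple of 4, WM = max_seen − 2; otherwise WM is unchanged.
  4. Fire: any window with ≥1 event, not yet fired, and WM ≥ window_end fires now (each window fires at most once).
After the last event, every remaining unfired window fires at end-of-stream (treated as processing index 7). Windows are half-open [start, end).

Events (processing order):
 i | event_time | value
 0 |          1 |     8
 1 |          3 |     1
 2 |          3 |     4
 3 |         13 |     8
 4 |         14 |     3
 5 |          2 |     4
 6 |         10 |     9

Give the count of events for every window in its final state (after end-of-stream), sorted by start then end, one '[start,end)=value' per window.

i=0 t=1 v=8: → [0,3); WM=−∞
i=1 t=3 v=1: → [3,6); WM=−∞
i=2 t=3 v=4: → [3,6); WM=−∞
i=3 t=13 v=8: → [12,15); WM=11; [0,3) fires=1 [3,6) fires=2
i=4 t=14 v=3: → [12,15); WM=11
i=5 t=2 v=4: DROP (t<11-4); WM=11
i=6 t=10 v=9: → [9,12); WM=11

[0,3)=1 [3,6)=2 [9,12)=1 [12,15)=2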